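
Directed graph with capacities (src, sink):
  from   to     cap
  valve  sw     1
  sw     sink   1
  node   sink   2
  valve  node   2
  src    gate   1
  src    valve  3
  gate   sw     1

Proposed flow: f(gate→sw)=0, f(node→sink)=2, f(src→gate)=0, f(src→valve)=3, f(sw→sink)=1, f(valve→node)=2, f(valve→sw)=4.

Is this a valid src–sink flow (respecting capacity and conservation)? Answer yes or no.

Capacity violated on valve→sw: flow 4 > capacity 1.

No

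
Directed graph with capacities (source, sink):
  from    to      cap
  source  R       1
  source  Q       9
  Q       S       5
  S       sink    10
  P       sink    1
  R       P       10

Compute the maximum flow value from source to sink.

6

Augment source->Q->S->sink: bottleneck 5. Total 5.
Augment source->R->P->sink: bottleneck 1. Total 6.
No augmenting path remains in the residual graph.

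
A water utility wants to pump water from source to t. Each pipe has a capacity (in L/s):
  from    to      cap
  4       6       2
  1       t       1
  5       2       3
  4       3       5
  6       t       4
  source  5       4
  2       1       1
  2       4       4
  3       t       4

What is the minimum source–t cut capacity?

Max flow = 3 (via 2 augmenting paths).
In the residual at optimum, the set reachable from source is {5, source}.
Cut edges: 5→2 (cap 3). Sum = 3.

3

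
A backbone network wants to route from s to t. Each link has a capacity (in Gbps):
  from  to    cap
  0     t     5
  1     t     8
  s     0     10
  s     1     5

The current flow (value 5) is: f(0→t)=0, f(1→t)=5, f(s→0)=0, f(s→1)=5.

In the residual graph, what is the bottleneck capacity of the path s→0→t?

5

Residual capacities along the path: s→0: 10, 0→t: 5.
Minimum is 5.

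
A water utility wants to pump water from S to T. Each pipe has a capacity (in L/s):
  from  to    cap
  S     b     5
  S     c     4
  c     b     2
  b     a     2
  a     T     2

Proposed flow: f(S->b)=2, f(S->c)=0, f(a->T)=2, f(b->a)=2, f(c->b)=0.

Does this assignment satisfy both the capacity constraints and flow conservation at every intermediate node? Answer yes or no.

Every edge has 0 ≤ f(e) ≤ cap(e).
At each intermediate node, inflow equals outflow.

Yes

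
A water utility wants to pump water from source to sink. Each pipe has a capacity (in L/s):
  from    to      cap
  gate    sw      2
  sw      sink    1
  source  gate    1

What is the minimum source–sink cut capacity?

1

Max flow = 1 (via 1 augmenting path).
In the residual at optimum, the set reachable from source is {source}.
Cut edges: source->gate (cap 1). Sum = 1.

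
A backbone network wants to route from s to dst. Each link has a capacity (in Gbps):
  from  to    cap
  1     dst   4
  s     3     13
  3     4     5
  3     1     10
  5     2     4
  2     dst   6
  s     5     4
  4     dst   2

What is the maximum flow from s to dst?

Augment s→3→1→dst: bottleneck 4. Total 4.
Augment s→3→4→dst: bottleneck 2. Total 6.
Augment s→5→2→dst: bottleneck 4. Total 10.
No augmenting path remains in the residual graph.

10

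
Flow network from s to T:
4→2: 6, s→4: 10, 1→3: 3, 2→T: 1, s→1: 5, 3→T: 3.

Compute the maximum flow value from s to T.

Augment s→1→3→T: bottleneck 3. Total 3.
Augment s→4→2→T: bottleneck 1. Total 4.
No augmenting path remains in the residual graph.

4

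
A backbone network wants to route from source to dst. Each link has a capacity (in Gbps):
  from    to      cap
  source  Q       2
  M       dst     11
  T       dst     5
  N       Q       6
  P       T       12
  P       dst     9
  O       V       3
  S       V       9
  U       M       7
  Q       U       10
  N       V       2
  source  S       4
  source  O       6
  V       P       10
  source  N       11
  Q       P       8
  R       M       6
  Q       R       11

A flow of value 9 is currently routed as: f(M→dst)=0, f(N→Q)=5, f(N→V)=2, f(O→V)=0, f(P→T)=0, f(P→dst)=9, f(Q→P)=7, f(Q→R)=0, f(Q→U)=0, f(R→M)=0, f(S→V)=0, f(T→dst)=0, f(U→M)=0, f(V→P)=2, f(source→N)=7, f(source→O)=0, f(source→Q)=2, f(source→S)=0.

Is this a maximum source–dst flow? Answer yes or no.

No

Residual path source→N→Q→U→M→dst has bottleneck 1 > 0.
Pushing 1 along it raises the flow to 10, so the given flow is not maximum.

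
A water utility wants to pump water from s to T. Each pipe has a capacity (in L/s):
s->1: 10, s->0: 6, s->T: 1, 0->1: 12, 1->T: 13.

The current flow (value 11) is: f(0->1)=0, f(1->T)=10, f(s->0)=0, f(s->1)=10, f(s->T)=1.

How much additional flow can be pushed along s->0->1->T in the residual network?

3

Residual capacities along the path: s->0: 6, 0->1: 12, 1->T: 3.
Minimum is 3.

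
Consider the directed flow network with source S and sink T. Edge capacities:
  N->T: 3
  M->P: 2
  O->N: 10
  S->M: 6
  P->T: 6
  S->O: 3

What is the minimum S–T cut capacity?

5

Max flow = 5 (via 2 augmenting paths).
In the residual at optimum, the set reachable from S is {M, S}.
Cut edges: M->P (cap 2), S->O (cap 3). Sum = 5.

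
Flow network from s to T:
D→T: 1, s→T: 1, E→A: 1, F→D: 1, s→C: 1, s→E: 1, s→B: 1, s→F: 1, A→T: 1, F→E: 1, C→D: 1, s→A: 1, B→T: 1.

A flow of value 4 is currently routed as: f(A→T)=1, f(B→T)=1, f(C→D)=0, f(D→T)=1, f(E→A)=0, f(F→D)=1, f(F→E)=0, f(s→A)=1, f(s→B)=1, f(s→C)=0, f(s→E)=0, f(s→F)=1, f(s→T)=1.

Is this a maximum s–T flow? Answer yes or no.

Residual reachable from s: {A, C, D, E, F, s}; T is not reachable.
Saturated cut: s→B, s→T, A→T, D→T with total capacity 4 = current flow value. Flow is maximum.

Yes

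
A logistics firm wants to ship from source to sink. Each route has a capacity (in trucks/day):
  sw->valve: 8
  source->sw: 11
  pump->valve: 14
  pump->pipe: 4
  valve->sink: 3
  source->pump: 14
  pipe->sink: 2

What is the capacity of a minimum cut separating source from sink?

Max flow = 5 (via 2 augmenting paths).
In the residual at optimum, the set reachable from source is {pipe, pump, source, sw, valve}.
Cut edges: valve->sink (cap 3), pipe->sink (cap 2). Sum = 5.

5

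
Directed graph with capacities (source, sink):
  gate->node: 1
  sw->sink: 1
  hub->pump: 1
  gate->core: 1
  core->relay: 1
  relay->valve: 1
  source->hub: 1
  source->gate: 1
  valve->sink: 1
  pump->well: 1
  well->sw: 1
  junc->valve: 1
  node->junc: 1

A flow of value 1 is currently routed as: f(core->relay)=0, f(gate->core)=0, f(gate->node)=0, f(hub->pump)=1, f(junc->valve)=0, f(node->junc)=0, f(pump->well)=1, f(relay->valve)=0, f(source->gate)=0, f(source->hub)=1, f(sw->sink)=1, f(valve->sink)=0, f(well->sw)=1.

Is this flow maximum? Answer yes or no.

No

Residual path source->gate->node->junc->valve->sink has bottleneck 1 > 0.
Pushing 1 along it raises the flow to 2, so the given flow is not maximum.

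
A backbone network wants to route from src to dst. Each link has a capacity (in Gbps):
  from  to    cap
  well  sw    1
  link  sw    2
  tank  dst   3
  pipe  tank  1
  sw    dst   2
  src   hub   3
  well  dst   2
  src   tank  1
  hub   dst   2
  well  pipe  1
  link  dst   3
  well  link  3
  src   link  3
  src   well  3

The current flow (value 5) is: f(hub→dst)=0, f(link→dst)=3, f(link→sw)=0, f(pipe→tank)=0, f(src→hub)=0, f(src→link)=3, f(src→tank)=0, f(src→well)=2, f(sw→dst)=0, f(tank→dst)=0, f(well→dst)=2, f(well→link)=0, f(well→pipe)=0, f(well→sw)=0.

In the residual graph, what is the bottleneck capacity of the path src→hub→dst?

2

Residual capacities along the path: src→hub: 3, hub→dst: 2.
Minimum is 2.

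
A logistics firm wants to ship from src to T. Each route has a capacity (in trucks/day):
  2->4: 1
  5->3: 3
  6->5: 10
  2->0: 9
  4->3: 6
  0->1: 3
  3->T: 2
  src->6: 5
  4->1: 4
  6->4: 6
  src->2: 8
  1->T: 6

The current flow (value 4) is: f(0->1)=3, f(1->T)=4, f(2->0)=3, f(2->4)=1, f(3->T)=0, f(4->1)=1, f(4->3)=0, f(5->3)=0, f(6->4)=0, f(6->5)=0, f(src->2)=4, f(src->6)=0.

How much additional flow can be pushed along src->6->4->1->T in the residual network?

2

Residual capacities along the path: src->6: 5, 6->4: 6, 4->1: 3, 1->T: 2.
Minimum is 2.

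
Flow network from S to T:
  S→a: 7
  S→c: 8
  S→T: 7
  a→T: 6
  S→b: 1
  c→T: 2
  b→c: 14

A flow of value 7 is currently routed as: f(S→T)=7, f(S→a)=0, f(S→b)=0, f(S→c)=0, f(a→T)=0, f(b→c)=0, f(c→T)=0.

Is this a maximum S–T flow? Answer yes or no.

No

Residual path S→c→T has bottleneck 2 > 0.
Pushing 2 along it raises the flow to 9, so the given flow is not maximum.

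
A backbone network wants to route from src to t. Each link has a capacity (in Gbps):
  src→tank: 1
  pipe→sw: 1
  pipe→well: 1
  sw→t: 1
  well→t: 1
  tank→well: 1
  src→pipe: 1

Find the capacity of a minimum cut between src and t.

Max flow = 2 (via 2 augmenting paths).
In the residual at optimum, the set reachable from src is {src}.
Cut edges: src→tank (cap 1), src→pipe (cap 1). Sum = 2.

2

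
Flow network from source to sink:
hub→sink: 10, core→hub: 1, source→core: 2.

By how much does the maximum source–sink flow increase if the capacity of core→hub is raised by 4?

1

Original max flow = 1.
After raising cap(core→hub), augmenting paths through that edge carry 1 more unit.
New max flow = 2. Increase = 1.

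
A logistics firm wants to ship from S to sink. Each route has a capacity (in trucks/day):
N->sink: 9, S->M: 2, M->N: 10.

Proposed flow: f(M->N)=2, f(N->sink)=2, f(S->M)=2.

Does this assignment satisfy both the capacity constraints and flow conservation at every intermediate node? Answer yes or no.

Every edge has 0 ≤ f(e) ≤ cap(e).
At each intermediate node, inflow equals outflow.

Yes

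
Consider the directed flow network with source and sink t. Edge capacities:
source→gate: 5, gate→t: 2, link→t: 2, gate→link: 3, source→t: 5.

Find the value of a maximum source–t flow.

Augment source→t: bottleneck 5. Total 5.
Augment source→gate→t: bottleneck 2. Total 7.
Augment source→gate→link→t: bottleneck 2. Total 9.
No augmenting path remains in the residual graph.

9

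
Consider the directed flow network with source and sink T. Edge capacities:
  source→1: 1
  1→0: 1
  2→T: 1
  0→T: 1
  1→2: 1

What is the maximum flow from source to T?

1

Augment source→1→2→T: bottleneck 1. Total 1.
No augmenting path remains in the residual graph.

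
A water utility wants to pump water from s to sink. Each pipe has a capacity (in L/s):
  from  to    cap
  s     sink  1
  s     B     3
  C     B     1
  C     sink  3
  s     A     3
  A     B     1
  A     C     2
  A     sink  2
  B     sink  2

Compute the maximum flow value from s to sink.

6

Augment s->sink: bottleneck 1. Total 1.
Augment s->A->sink: bottleneck 2. Total 3.
Augment s->B->sink: bottleneck 2. Total 5.
Augment s->A->C->sink: bottleneck 1. Total 6.
No augmenting path remains in the residual graph.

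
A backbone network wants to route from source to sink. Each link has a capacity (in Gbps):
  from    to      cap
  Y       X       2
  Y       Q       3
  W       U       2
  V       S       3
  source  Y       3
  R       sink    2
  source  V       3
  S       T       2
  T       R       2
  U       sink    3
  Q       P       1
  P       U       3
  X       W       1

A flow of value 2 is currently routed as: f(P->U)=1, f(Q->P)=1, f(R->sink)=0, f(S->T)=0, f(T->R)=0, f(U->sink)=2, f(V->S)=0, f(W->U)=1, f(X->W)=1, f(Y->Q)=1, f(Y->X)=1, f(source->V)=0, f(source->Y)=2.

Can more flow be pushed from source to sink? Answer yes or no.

Residual path source->V->S->T->R->sink has bottleneck 2 > 0.
Pushing 2 along it raises the flow to 4, so the given flow is not maximum.

Yes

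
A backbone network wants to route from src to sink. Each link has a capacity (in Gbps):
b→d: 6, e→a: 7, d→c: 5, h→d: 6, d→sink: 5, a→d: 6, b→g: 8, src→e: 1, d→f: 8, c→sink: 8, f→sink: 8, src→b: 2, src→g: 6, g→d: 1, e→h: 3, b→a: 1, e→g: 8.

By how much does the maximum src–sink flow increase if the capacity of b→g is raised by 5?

0

Original max flow = 4.
Edge b→g does not cross the min cut (source side {g, src}), so extra capacity there cannot help.
New max flow = 4. Increase = 0.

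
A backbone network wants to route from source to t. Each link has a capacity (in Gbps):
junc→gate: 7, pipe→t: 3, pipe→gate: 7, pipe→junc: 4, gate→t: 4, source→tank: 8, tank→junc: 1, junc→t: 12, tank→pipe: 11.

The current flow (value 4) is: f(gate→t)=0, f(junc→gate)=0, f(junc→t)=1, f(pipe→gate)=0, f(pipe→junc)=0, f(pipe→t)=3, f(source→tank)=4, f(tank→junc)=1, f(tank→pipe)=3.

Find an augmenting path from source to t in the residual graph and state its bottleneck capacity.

Residual along source→tank→pipe→junc→t: source→tank: 4, tank→pipe: 8, pipe→junc: 4, junc→t: 11.
Bottleneck = min = 4.

source→tank→pipe→junc→t, bottleneck 4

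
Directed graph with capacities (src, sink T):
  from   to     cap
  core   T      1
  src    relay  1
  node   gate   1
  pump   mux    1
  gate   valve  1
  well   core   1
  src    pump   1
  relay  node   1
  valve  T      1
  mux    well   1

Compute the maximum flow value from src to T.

Augment src->relay->node->gate->valve->T: bottleneck 1. Total 1.
Augment src->pump->mux->well->core->T: bottleneck 1. Total 2.
No augmenting path remains in the residual graph.

2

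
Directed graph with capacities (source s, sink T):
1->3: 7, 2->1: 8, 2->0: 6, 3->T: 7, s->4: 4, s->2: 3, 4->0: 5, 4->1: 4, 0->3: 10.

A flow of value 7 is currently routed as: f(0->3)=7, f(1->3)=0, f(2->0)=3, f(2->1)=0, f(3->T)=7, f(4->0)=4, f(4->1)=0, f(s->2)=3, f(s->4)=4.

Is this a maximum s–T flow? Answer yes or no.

Residual reachable from s: {s}; T is not reachable.
Saturated cut: s->4, s->2 with total capacity 7 = current flow value. Flow is maximum.

Yes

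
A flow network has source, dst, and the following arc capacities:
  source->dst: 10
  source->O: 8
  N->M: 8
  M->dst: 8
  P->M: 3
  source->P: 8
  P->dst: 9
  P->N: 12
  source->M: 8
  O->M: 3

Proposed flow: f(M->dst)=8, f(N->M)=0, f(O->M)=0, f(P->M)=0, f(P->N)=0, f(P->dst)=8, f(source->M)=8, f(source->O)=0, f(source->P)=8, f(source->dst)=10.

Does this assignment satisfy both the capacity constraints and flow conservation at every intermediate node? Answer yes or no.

Yes

Every edge has 0 ≤ f(e) ≤ cap(e).
At each intermediate node, inflow equals outflow.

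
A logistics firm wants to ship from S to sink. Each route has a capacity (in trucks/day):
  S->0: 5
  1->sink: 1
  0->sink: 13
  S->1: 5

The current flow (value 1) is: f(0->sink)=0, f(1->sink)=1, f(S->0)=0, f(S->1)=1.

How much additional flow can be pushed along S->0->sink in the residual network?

Residual capacities along the path: S->0: 5, 0->sink: 13.
Minimum is 5.

5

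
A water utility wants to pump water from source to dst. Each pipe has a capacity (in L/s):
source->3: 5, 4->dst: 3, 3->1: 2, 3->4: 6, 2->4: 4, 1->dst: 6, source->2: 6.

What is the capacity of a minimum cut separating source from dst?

Max flow = 5 (via 2 augmenting paths).
In the residual at optimum, the set reachable from source is {2, 3, 4, source}.
Cut edges: 3->1 (cap 2), 4->dst (cap 3). Sum = 5.

5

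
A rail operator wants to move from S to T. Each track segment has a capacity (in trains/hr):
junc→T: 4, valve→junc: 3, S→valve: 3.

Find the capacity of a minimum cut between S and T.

3

Max flow = 3 (via 1 augmenting path).
In the residual at optimum, the set reachable from S is {S}.
Cut edges: S→valve (cap 3). Sum = 3.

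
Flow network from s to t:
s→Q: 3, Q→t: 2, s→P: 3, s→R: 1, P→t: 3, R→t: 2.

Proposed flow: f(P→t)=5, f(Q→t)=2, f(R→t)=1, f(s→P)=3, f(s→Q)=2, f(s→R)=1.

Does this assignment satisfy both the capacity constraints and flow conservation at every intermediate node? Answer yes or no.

Capacity violated on P→t: flow 5 > capacity 3.

No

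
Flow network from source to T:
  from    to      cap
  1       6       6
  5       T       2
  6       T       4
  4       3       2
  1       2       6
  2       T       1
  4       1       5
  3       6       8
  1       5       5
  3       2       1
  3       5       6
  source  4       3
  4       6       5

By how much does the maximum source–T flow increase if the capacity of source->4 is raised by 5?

4

Original max flow = 3.
After raising cap(source->4), augmenting paths through that edge carry 4 more units.
New max flow = 7. Increase = 4.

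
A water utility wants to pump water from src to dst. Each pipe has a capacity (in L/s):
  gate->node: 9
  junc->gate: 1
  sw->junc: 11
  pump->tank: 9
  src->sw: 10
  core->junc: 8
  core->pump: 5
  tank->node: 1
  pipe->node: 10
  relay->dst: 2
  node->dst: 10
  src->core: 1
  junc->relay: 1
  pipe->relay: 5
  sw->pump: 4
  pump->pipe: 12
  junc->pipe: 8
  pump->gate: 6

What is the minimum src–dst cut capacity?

Max flow = 11 (via 5 augmenting paths).
In the residual at optimum, the set reachable from src is {src}.
Cut edges: src->core (cap 1), src->sw (cap 10). Sum = 11.

11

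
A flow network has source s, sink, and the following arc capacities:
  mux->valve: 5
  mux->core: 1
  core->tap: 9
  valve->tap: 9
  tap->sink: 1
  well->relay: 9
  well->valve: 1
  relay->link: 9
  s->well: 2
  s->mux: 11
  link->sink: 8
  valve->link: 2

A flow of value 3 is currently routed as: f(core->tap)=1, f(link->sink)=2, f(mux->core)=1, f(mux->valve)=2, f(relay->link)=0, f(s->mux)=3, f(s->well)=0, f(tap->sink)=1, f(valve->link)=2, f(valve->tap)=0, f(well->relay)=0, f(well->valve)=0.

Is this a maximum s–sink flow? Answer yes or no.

Residual path s->well->relay->link->sink has bottleneck 2 > 0.
Pushing 2 along it raises the flow to 5, so the given flow is not maximum.

No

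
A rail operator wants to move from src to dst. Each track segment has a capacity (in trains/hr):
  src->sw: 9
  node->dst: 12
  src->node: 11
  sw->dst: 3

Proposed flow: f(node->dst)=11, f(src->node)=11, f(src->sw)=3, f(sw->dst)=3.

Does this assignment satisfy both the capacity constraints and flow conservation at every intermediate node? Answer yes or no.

Yes

Every edge has 0 ≤ f(e) ≤ cap(e).
At each intermediate node, inflow equals outflow.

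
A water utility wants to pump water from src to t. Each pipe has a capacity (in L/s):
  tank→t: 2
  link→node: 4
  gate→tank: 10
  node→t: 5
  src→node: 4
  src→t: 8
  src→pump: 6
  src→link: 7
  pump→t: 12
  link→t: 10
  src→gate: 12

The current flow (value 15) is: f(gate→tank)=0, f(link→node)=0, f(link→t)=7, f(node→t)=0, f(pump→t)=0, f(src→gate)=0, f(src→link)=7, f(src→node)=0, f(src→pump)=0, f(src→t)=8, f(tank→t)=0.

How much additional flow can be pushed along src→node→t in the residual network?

Residual capacities along the path: src→node: 4, node→t: 5.
Minimum is 4.

4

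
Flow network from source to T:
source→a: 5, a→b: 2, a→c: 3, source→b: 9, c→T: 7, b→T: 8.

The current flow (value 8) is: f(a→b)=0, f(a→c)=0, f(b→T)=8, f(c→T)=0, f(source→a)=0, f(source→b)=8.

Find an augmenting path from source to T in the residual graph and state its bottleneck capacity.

Residual along source→a→c→T: source→a: 5, a→c: 3, c→T: 7.
Bottleneck = min = 3.

source→a→c→T, bottleneck 3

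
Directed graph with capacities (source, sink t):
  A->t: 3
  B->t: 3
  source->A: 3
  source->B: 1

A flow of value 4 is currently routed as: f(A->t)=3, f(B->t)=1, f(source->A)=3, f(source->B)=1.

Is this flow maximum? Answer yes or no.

Residual reachable from source: {source}; t is not reachable.
Saturated cut: source->B, source->A with total capacity 4 = current flow value. Flow is maximum.

Yes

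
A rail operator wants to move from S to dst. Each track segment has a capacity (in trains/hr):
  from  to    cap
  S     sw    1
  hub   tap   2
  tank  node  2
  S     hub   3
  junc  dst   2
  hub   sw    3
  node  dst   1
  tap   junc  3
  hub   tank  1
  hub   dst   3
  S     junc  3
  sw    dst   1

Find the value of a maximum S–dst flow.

6

Augment S->hub->dst: bottleneck 3. Total 3.
Augment S->sw->dst: bottleneck 1. Total 4.
Augment S->junc->dst: bottleneck 2. Total 6.
No augmenting path remains in the residual graph.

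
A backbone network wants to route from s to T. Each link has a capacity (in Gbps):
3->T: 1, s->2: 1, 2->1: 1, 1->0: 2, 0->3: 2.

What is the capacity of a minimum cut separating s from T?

1

Max flow = 1 (via 1 augmenting path).
In the residual at optimum, the set reachable from s is {s}.
Cut edges: s->2 (cap 1). Sum = 1.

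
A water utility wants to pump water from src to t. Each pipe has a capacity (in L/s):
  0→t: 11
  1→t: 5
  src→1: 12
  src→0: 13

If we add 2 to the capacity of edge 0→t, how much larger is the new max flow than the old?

2

Original max flow = 16.
After raising cap(0→t), augmenting paths through that edge carry 2 more units.
New max flow = 18. Increase = 2.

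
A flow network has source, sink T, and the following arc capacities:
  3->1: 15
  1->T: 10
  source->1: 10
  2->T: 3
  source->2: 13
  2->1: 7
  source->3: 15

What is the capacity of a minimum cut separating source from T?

Max flow = 13 (via 2 augmenting paths).
In the residual at optimum, the set reachable from source is {1, 2, 3, source}.
Cut edges: 2->T (cap 3), 1->T (cap 10). Sum = 13.

13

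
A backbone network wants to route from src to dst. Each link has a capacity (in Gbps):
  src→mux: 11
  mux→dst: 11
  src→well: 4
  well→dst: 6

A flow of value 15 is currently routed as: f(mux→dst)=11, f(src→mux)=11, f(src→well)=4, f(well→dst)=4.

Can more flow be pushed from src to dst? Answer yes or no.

Residual reachable from src: {src}; dst is not reachable.
Saturated cut: src→mux, src→well with total capacity 15 = current flow value. Flow is maximum.

No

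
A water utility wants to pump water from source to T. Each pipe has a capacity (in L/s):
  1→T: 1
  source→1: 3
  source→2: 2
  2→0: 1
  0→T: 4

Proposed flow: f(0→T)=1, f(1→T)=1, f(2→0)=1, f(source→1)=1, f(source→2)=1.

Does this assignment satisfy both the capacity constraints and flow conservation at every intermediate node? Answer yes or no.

Every edge has 0 ≤ f(e) ≤ cap(e).
At each intermediate node, inflow equals outflow.

Yes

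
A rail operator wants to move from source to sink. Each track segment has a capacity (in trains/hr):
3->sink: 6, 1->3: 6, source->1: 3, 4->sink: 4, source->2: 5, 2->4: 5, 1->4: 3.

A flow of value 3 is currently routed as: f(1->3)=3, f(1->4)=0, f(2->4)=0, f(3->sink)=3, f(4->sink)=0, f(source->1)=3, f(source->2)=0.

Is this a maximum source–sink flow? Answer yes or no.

No

Residual path source->2->4->sink has bottleneck 4 > 0.
Pushing 4 along it raises the flow to 7, so the given flow is not maximum.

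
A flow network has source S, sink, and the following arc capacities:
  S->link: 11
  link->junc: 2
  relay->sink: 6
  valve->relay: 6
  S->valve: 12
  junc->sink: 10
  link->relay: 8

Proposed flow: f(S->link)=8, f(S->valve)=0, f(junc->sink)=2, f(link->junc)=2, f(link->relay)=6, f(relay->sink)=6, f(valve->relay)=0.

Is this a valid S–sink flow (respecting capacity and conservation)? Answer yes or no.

Yes

Every edge has 0 ≤ f(e) ≤ cap(e).
At each intermediate node, inflow equals outflow.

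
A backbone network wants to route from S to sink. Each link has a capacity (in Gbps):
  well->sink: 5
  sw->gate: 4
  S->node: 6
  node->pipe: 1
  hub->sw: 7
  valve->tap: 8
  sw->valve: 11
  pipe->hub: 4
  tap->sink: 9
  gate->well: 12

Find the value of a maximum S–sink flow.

Augment S->node->pipe->hub->sw->gate->well->sink: bottleneck 1. Total 1.
No augmenting path remains in the residual graph.

1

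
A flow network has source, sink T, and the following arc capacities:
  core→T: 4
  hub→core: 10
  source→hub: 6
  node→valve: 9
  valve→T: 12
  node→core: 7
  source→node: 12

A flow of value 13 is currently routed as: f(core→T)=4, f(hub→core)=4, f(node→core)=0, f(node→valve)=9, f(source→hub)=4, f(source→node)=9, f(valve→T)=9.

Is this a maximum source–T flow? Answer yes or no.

Yes

Residual reachable from source: {core, hub, node, source}; T is not reachable.
Saturated cut: node→valve, core→T with total capacity 13 = current flow value. Flow is maximum.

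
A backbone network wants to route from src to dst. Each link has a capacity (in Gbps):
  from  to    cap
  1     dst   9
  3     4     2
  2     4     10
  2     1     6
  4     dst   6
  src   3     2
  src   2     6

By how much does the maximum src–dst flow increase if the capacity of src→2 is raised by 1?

1

Original max flow = 8.
After raising cap(src→2), augmenting paths through that edge carry 1 more unit.
New max flow = 9. Increase = 1.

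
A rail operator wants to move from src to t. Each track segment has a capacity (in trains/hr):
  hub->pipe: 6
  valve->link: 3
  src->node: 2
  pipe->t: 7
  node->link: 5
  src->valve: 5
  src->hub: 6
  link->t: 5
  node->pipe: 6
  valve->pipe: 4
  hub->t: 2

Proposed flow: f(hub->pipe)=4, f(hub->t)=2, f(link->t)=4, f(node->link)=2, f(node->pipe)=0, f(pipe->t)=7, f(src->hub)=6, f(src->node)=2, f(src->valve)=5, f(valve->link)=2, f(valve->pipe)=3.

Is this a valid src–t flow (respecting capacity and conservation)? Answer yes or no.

Yes

Every edge has 0 ≤ f(e) ≤ cap(e).
At each intermediate node, inflow equals outflow.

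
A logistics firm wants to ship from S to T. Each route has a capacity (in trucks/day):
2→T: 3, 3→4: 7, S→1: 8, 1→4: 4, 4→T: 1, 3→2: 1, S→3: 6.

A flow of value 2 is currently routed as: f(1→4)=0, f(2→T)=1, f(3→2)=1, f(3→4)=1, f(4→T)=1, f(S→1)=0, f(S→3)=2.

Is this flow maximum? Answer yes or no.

Yes

Residual reachable from S: {1, 3, 4, S}; T is not reachable.
Saturated cut: 3→2, 4→T with total capacity 2 = current flow value. Flow is maximum.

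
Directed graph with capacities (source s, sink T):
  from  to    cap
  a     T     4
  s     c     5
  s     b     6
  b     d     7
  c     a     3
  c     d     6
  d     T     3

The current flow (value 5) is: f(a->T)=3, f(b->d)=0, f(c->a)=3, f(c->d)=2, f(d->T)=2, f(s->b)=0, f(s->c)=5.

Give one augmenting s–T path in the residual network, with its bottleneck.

s->b->d->T, bottleneck 1

Residual along s->b->d->T: s->b: 6, b->d: 7, d->T: 1.
Bottleneck = min = 1.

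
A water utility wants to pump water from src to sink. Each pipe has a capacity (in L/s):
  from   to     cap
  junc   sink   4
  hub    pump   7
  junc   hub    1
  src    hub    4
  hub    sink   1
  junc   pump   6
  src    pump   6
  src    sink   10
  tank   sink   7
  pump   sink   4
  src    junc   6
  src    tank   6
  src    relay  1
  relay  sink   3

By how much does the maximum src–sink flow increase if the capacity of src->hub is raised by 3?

0

Original max flow = 26.
Edge src->hub does not cross the min cut (source side {hub, junc, pump, src}), so extra capacity there cannot help.
New max flow = 26. Increase = 0.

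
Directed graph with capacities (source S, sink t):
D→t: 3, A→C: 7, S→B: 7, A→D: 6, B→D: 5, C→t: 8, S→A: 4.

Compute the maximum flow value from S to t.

Augment S→B→D→t: bottleneck 3. Total 3.
Augment S→A→C→t: bottleneck 4. Total 7.
No augmenting path remains in the residual graph.

7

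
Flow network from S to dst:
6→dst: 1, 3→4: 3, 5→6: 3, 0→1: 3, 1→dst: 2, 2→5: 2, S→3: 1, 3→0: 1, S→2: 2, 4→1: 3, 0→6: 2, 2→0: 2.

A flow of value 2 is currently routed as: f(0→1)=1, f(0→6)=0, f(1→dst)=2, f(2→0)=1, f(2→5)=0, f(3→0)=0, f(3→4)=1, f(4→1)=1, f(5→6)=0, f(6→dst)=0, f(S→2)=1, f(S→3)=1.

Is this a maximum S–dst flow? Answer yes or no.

No

Residual path S→2→0→6→dst has bottleneck 1 > 0.
Pushing 1 along it raises the flow to 3, so the given flow is not maximum.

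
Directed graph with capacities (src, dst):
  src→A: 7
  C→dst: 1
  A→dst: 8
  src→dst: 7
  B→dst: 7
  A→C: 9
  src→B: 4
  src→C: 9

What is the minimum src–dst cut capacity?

Max flow = 19 (via 4 augmenting paths).
In the residual at optimum, the set reachable from src is {C, src}.
Cut edges: src→A (cap 7), src→B (cap 4), src→dst (cap 7), C→dst (cap 1). Sum = 19.

19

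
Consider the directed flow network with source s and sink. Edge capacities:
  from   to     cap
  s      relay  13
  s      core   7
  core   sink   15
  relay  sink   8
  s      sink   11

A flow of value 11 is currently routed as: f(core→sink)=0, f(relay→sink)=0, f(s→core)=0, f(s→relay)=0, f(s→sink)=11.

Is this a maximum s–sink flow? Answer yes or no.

Residual path s→core→sink has bottleneck 7 > 0.
Pushing 7 along it raises the flow to 18, so the given flow is not maximum.

No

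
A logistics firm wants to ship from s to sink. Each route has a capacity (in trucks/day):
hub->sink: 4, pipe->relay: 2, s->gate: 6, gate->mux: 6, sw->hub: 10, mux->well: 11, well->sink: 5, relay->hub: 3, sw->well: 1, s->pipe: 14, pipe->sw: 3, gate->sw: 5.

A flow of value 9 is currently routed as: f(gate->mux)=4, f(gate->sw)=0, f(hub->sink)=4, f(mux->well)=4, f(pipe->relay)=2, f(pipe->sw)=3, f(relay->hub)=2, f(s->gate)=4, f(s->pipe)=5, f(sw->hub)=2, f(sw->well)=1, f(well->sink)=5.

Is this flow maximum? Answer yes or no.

Residual reachable from s: {gate, hub, mux, pipe, relay, s, sw, well}; sink is not reachable.
Saturated cut: hub->sink, well->sink with total capacity 9 = current flow value. Flow is maximum.

Yes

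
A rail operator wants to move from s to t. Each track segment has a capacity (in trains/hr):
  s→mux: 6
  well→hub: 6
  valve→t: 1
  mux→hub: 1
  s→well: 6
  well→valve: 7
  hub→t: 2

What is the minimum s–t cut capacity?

Max flow = 3 (via 2 augmenting paths).
In the residual at optimum, the set reachable from s is {hub, mux, s, valve, well}.
Cut edges: valve→t (cap 1), hub→t (cap 2). Sum = 3.

3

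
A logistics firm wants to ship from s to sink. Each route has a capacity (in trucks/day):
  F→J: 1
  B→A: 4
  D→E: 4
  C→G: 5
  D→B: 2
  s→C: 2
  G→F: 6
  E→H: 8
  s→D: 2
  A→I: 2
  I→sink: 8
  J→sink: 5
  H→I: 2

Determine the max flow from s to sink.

3

Augment s→D→E→H→I→sink: bottleneck 2. Total 2.
Augment s→C→G→F→J→sink: bottleneck 1. Total 3.
No augmenting path remains in the residual graph.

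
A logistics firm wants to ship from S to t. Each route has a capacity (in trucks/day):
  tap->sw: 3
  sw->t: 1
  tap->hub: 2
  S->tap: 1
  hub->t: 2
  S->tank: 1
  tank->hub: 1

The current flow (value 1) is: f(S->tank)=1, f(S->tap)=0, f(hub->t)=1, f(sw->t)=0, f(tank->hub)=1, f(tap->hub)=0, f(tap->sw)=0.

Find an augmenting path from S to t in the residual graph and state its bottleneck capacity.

S->tap->hub->t, bottleneck 1

Residual along S->tap->hub->t: S->tap: 1, tap->hub: 2, hub->t: 1.
Bottleneck = min = 1.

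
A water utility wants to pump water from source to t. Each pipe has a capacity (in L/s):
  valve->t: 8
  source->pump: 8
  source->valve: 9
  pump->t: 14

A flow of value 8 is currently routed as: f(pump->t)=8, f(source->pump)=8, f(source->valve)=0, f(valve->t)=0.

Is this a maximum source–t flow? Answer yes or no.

No

Residual path source->valve->t has bottleneck 8 > 0.
Pushing 8 along it raises the flow to 16, so the given flow is not maximum.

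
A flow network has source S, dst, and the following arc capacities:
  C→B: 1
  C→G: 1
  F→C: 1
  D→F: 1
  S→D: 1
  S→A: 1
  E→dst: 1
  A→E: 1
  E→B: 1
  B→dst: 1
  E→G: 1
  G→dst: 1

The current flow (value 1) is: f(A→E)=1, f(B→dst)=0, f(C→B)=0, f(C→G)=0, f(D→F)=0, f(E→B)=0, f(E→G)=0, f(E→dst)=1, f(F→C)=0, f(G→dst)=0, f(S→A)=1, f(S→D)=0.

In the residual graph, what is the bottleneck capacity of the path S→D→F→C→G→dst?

Residual capacities along the path: S→D: 1, D→F: 1, F→C: 1, C→G: 1, G→dst: 1.
Minimum is 1.

1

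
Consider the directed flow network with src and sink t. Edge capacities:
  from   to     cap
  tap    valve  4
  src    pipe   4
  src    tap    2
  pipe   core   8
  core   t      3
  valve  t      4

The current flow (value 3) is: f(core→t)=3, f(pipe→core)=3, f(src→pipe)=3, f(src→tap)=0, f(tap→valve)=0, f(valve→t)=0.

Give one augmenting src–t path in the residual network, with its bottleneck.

src→tap→valve→t, bottleneck 2

Residual along src→tap→valve→t: src→tap: 2, tap→valve: 4, valve→t: 4.
Bottleneck = min = 2.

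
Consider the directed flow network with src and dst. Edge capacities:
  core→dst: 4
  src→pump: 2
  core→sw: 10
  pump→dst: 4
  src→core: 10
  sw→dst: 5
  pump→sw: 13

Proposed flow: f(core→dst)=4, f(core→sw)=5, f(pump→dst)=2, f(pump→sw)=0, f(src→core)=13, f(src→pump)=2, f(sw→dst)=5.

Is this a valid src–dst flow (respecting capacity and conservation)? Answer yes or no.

Capacity violated on src→core: flow 13 > capacity 10.

No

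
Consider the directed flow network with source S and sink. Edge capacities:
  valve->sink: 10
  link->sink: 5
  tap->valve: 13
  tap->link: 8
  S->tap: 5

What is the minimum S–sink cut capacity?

Max flow = 5 (via 1 augmenting path).
In the residual at optimum, the set reachable from S is {S}.
Cut edges: S->tap (cap 5). Sum = 5.

5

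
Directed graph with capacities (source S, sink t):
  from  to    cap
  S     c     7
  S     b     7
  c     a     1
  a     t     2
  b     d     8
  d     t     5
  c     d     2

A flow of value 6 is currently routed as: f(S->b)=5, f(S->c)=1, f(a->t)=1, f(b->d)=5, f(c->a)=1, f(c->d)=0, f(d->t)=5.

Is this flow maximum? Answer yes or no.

Residual reachable from S: {S, b, c, d}; t is not reachable.
Saturated cut: c->a, d->t with total capacity 6 = current flow value. Flow is maximum.

Yes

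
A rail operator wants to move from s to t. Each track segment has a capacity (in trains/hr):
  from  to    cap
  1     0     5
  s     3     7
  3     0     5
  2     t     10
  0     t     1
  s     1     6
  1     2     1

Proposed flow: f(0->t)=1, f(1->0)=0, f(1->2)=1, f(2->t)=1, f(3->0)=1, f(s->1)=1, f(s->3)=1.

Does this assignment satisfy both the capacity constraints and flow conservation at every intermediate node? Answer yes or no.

Yes

Every edge has 0 ≤ f(e) ≤ cap(e).
At each intermediate node, inflow equals outflow.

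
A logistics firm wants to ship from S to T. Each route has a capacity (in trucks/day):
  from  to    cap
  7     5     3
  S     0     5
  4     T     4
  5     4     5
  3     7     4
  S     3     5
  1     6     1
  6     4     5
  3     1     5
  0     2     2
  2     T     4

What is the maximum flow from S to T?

6

Augment S→0→2→T: bottleneck 2. Total 2.
Augment S→3→7→5→4→T: bottleneck 3. Total 5.
Augment S→3→1→6→4→T: bottleneck 1. Total 6.
No augmenting path remains in the residual graph.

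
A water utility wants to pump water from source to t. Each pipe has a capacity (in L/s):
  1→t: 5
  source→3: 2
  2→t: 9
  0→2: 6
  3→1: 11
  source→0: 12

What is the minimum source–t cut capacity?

8

Max flow = 8 (via 2 augmenting paths).
In the residual at optimum, the set reachable from source is {0, source}.
Cut edges: 0→2 (cap 6), source→3 (cap 2). Sum = 8.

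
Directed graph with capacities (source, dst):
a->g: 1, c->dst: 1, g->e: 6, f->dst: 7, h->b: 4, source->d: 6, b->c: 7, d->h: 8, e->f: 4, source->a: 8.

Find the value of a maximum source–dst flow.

2

Augment source->a->g->e->f->dst: bottleneck 1. Total 1.
Augment source->d->h->b->c->dst: bottleneck 1. Total 2.
No augmenting path remains in the residual graph.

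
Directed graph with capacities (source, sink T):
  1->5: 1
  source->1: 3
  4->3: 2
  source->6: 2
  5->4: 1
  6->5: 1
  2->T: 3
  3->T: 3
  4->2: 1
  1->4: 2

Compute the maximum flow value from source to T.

Augment source->1->4->2->T: bottleneck 1. Total 1.
Augment source->1->4->3->T: bottleneck 1. Total 2.
Augment source->1->5->4->3->T: bottleneck 1. Total 3.
No augmenting path remains in the residual graph.

3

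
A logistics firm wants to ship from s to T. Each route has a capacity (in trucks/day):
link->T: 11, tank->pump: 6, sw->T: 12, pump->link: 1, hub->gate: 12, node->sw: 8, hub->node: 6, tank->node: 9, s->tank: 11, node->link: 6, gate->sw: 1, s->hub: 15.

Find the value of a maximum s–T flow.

16

Augment s->tank->pump->link->T: bottleneck 1. Total 1.
Augment s->tank->node->link->T: bottleneck 6. Total 7.
Augment s->tank->node->sw->T: bottleneck 3. Total 10.
Augment s->hub->node->sw->T: bottleneck 5. Total 15.
Augment s->hub->gate->sw->T: bottleneck 1. Total 16.
No augmenting path remains in the residual graph.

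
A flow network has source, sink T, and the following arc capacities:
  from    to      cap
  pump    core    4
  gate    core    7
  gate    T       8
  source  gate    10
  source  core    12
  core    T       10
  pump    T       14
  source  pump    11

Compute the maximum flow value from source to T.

Augment source→pump→T: bottleneck 11. Total 11.
Augment source→gate→T: bottleneck 8. Total 19.
Augment source→core→T: bottleneck 10. Total 29.
No augmenting path remains in the residual graph.

29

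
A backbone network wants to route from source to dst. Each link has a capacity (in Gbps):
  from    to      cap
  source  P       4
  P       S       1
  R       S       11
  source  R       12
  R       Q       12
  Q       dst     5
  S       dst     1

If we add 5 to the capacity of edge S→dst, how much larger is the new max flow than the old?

5

Original max flow = 6.
After raising cap(S→dst), augmenting paths through that edge carry 5 more units.
New max flow = 11. Increase = 5.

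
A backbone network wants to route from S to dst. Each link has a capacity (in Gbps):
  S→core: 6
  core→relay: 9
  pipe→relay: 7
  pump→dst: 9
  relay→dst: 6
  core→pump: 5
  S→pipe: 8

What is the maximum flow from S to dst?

Augment S→core→pump→dst: bottleneck 5. Total 5.
Augment S→core→relay→dst: bottleneck 1. Total 6.
Augment S→pipe→relay→dst: bottleneck 5. Total 11.
No augmenting path remains in the residual graph.

11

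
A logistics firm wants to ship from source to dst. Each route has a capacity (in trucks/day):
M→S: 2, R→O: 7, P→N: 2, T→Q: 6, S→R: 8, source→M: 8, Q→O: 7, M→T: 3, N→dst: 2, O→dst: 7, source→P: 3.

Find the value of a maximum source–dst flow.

7

Augment source→P→N→dst: bottleneck 2. Total 2.
Augment source→M→S→R→O→dst: bottleneck 2. Total 4.
Augment source→M→T→Q→O→dst: bottleneck 3. Total 7.
No augmenting path remains in the residual graph.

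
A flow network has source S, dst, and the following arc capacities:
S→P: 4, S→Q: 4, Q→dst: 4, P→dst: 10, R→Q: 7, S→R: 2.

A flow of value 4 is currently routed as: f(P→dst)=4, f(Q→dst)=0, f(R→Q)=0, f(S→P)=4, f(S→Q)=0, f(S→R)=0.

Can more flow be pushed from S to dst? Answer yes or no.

Yes

Residual path S→Q→dst has bottleneck 4 > 0.
Pushing 4 along it raises the flow to 8, so the given flow is not maximum.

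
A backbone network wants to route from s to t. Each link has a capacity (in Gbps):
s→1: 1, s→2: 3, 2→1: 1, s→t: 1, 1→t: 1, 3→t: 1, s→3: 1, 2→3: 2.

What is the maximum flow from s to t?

Augment s→t: bottleneck 1. Total 1.
Augment s→3→t: bottleneck 1. Total 2.
Augment s→1→t: bottleneck 1. Total 3.
No augmenting path remains in the residual graph.

3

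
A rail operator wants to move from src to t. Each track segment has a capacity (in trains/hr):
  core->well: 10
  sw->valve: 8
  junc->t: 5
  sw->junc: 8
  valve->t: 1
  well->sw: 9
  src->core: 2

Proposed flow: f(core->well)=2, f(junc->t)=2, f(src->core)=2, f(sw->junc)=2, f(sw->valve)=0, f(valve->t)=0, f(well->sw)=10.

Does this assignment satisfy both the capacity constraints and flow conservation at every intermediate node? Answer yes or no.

Capacity violated on well->sw: flow 10 > capacity 9.

No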